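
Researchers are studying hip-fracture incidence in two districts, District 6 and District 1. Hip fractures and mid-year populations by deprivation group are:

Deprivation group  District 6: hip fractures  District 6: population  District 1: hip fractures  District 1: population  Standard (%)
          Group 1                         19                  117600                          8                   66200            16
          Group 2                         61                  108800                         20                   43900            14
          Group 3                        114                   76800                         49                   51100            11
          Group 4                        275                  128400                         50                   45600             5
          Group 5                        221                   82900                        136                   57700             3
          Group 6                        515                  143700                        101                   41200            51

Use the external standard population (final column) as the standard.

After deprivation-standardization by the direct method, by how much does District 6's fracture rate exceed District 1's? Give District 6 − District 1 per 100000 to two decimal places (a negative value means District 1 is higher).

Deprivation-specific rates per 100000 for District 6: 16.16, 56.07, 148.44, 214.17, 266.59, 358.39.
For District 1: 12.08, 45.56, 95.89, 109.65, 235.70, 245.15.
Standard weights: 0.16, 0.14, 0.11, 0.05, 0.03, 0.51.
District 6: 0.1600×16.16 + 0.1400×56.07 + 0.1100×148.44 + 0.0500×214.17 + 0.0300×266.59 + 0.5100×358.39 = 228.2454 per 100000.
District 1: 0.1600×12.08 + 0.1400×45.56 + 0.1100×95.89 + 0.0500×109.65 + 0.0300×235.70 + 0.5100×245.15 = 156.4374 per 100000.
Difference = 228.2454 − 156.4374 = 71.8080.

71.81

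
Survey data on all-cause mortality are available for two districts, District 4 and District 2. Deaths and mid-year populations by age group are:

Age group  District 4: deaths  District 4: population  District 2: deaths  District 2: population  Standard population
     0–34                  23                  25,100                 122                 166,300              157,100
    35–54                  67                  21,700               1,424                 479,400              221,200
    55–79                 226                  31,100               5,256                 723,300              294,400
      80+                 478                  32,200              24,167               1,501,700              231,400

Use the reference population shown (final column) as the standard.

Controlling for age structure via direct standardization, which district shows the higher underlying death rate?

Age-specific rates per 100,000 for District 4: 91.63, 308.76, 726.69, 1484.47.
For District 2: 73.36, 297.04, 726.67, 1609.31.
Standard total = 904,100; weights = 0.1738, 0.2447, 0.3256, 0.2559.
District 4: 0.1738×91.63 + 0.2447×308.76 + 0.3256×726.69 + 0.2559×1484.47 = 708.0369 per 100,000.
District 2: 0.1738×73.36 + 0.2447×297.04 + 0.3256×726.67 + 0.2559×1609.31 = 733.9404 per 100,000.

District 2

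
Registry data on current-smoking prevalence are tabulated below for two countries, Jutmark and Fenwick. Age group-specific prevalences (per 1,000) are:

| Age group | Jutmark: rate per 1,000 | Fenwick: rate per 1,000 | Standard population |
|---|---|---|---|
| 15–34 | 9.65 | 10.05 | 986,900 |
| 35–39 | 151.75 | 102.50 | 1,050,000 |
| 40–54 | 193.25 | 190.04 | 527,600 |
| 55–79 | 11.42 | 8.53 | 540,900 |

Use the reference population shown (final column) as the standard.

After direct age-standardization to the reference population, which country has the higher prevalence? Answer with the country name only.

Jutmark

Standard total = 3,105,400; weights = 0.3178, 0.3381, 0.1699, 0.1742.
Jutmark: 0.3178×9.65 + 0.3381×151.75 + 0.1699×193.25 + 0.1742×11.42 = 89.1984 per 1,000.
Fenwick: 0.3178×10.05 + 0.3381×102.50 + 0.1699×190.04 + 0.1742×8.53 = 71.6244 per 1,000.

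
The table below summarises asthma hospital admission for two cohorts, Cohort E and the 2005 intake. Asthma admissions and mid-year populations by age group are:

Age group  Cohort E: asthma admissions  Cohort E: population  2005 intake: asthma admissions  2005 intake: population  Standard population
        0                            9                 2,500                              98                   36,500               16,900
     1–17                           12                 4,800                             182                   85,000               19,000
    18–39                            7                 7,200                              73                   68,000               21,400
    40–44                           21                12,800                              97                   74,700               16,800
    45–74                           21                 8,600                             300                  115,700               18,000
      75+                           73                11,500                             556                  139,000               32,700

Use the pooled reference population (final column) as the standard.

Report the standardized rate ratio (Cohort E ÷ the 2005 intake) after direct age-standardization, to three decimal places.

1.324

Age-specific rates per 10,000 for Cohort E: 36.00, 25.00, 9.72, 16.41, 24.42, 63.48.
For the 2005 intake: 26.85, 21.41, 10.74, 12.99, 25.93, 40.00.
Standard total = 124,800; weights = 0.1354, 0.1522, 0.1715, 0.1346, 0.1442, 0.2620.
Cohort E: 0.1354×36.00 + 0.1522×25.00 + 0.1715×9.72 + 0.1346×16.41 + 0.1442×24.42 + 0.2620×63.48 = 32.7112 per 10,000.
The 2005 intake: 0.1354×26.85 + 0.1522×21.41 + 0.1715×10.74 + 0.1346×12.99 + 0.1442×25.93 + 0.2620×40.00 = 24.7050 per 10,000.
Ratio = 32.7112 ÷ 24.7050 = 1.32407.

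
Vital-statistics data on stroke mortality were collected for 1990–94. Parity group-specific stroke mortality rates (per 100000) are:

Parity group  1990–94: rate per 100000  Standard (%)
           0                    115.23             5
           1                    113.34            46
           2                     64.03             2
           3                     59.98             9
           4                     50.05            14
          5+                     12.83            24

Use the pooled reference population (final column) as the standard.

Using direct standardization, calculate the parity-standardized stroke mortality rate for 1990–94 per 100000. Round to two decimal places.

74.66

Standard weights: 0.05, 0.46, 0.02, 0.09, 0.14, 0.24.
Standardized rate: 0.0500×115.23 + 0.4600×113.34 + 0.0200×64.03 + 0.0900×59.98 + 0.1400×50.05 + 0.2400×12.83 = 74.6629 per 100000.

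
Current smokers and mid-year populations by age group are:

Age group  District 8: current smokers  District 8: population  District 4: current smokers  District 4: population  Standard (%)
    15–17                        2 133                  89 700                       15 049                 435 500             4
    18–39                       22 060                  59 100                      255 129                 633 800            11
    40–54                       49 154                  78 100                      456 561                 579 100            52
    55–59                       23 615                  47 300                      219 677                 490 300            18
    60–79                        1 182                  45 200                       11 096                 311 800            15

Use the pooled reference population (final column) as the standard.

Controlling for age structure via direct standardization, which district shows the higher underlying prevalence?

District 4

Age-specific rates per 1 000 for District 8: 23.779, 373.266, 629.373, 499.260, 26.150.
For District 4: 34.556, 402.539, 788.398, 448.046, 35.587.
Standard weights: 0.04, 0.11, 0.52, 0.18, 0.15.
District 8: 0.0400×23.779 + 0.1100×373.266 + 0.5200×629.373 + 0.1800×499.260 + 0.1500×26.150 = 463.0735 per 1 000.
District 4: 0.0400×34.556 + 0.1100×402.539 + 0.5200×788.398 + 0.1800×448.046 + 0.1500×35.587 = 541.6145 per 1 000.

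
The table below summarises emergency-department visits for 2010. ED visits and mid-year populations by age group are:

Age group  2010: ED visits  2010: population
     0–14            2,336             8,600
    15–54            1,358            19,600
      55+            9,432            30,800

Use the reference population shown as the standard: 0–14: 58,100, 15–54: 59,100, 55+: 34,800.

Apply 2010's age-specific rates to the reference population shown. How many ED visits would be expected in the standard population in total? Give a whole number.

Age-specific rates per 1,000 for 2010: 271.628, 69.286, 306.234.
Expected ED visits = Σ (standard pop × age-specific rate ÷ 1,000)
= 58,100×271.628/1,000 + 59,100×69.286/1,000 + 34,800×306.234/1,000
= 15781.58 + 4094.79 + 10656.94 = 30533.30.

30533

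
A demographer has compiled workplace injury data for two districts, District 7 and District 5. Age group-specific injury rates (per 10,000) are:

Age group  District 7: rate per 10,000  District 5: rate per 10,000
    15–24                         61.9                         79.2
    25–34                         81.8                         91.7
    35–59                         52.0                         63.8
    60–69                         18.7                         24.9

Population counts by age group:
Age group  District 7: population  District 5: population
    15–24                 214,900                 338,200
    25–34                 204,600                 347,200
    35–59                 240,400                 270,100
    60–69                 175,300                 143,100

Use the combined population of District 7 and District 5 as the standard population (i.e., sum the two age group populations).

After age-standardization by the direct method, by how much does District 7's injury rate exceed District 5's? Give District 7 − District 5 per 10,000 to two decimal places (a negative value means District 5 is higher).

Combined standard total = 1,933,800; weights = 0.2860, 0.2853, 0.2640, 0.1646.
District 7: 0.2860×61.9 + 0.2853×81.8 + 0.2640×52.0 + 0.1646×18.7 = 57.8520 per 10,000.
District 5: 0.2860×79.2 + 0.2853×91.7 + 0.2640×63.8 + 0.1646×24.9 = 69.7609 per 10,000.
Difference = 57.8520 − 69.7609 = -11.9089.

-11.91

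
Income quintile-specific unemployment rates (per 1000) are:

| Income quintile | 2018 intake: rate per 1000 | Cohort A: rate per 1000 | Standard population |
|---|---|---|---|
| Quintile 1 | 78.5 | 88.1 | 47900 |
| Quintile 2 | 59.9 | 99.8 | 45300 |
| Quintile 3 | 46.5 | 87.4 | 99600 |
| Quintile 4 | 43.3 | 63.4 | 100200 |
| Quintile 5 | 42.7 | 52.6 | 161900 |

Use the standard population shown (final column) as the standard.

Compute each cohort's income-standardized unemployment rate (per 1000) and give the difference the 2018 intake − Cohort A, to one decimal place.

Standard total = 454900; weights = 0.1053, 0.0996, 0.2189, 0.2203, 0.3559.
The 2018 intake: 0.1053×78.5 + 0.0996×59.9 + 0.2189×46.5 + 0.2203×43.3 + 0.3559×42.7 = 49.1466 per 1000.
Cohort A: 0.1053×88.1 + 0.0996×99.8 + 0.2189×87.4 + 0.2203×63.4 + 0.3559×52.6 = 71.0367 per 1000.
Difference = 49.1466 − 71.0367 = -21.8900.

-21.9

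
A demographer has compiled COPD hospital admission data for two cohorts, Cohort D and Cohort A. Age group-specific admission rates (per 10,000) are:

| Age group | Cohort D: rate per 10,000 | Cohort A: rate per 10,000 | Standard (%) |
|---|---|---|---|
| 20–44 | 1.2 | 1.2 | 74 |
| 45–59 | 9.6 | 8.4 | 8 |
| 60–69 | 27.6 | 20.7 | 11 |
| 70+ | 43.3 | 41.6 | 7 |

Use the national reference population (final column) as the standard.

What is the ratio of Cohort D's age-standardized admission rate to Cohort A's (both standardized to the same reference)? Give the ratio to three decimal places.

1.144

Standard weights: 0.74, 0.08, 0.11, 0.07.
Cohort D: 0.7400×1.2 + 0.0800×9.6 + 0.1100×27.6 + 0.0700×43.3 = 7.7230 per 10,000.
Cohort A: 0.7400×1.2 + 0.0800×8.4 + 0.1100×20.7 + 0.0700×41.6 = 6.7490 per 10,000.
Ratio = 7.7230 ÷ 6.7490 = 1.14432.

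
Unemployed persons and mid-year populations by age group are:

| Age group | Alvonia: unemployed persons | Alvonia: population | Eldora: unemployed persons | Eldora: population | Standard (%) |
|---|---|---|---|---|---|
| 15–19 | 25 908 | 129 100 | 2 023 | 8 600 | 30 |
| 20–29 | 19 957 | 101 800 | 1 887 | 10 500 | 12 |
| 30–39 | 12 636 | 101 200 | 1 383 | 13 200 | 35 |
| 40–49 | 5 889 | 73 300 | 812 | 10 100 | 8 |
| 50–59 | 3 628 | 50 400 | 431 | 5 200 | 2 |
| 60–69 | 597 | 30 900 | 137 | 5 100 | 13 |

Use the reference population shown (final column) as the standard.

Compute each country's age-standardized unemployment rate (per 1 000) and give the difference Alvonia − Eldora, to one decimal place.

Age-specific rates per 1 000 for Alvonia: 200.682, 196.041, 124.862, 80.341, 71.984, 19.320.
For Eldora: 235.233, 179.714, 104.773, 80.396, 82.885, 26.863.
Standard weights: 0.30, 0.12, 0.35, 0.08, 0.02, 0.13.
Alvonia: 0.3000×200.682 + 0.1200×196.041 + 0.3500×124.862 + 0.0800×80.341 + 0.0200×71.984 + 0.1300×19.320 = 137.8096 per 1 000.
Eldora: 0.3000×235.233 + 0.1200×179.714 + 0.3500×104.773 + 0.0800×80.396 + 0.0200×82.885 + 0.1300×26.863 = 140.3875 per 1 000.
Difference = 137.8096 − 140.3875 = -2.5778.

-2.6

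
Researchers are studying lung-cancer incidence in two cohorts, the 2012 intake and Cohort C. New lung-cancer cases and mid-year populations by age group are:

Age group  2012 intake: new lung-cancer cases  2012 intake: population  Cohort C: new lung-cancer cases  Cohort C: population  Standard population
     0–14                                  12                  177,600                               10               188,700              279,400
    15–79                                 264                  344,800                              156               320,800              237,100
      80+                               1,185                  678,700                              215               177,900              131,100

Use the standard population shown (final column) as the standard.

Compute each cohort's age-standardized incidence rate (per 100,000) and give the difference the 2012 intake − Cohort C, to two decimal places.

21.74

Age-specific rates per 100,000 for the 2012 intake: 6.76, 76.57, 174.60.
For Cohort C: 5.30, 48.63, 120.85.
Standard total = 647,600; weights = 0.4314, 0.3661, 0.2024.
The 2012 intake: 0.4314×6.76 + 0.3661×76.57 + 0.2024×174.60 = 66.2933 per 100,000.
Cohort C: 0.4314×5.30 + 0.3661×48.63 + 0.2024×120.85 = 44.5560 per 100,000.
Difference = 66.2933 − 44.5560 = 21.7373.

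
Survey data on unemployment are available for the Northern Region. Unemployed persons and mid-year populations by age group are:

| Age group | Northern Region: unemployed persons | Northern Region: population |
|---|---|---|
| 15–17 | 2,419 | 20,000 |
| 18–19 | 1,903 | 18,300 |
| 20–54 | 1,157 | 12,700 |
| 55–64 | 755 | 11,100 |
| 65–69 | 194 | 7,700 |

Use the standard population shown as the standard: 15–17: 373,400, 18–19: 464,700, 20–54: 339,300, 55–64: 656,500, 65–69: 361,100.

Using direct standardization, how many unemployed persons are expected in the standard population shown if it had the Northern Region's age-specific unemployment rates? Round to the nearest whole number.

Age-specific rates per 1,000 for the Northern Region: 120.950, 103.989, 91.102, 68.018, 25.195.
Expected unemployed persons = Σ (standard pop × age-specific rate ÷ 1,000)
= 373,400×120.950/1,000 + 464,700×103.989/1,000 + 339,300×91.102/1,000 + 656,500×68.018/1,000 + 361,100×25.195/1,000
= 45162.73 + 48323.72 + 30911.03 + 44653.83 + 9097.84 = 178149.16.

178149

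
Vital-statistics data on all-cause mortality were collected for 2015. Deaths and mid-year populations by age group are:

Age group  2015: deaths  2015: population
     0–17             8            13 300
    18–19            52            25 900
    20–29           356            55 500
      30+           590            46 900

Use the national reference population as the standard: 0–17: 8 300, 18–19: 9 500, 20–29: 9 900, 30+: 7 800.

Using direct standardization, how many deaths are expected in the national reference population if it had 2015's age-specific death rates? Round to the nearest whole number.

Age-specific rates per 100 000 for 2015: 60.15, 200.77, 641.44, 1258.00.
Expected deaths = Σ (standard pop × age-specific rate ÷ 100 000)
= 8 300×60.15/100 000 + 9 500×200.77/100 000 + 9 900×641.44/100 000 + 7 800×1258.00/100 000
= 4.99 + 19.07 + 63.50 + 98.12 = 185.69.

186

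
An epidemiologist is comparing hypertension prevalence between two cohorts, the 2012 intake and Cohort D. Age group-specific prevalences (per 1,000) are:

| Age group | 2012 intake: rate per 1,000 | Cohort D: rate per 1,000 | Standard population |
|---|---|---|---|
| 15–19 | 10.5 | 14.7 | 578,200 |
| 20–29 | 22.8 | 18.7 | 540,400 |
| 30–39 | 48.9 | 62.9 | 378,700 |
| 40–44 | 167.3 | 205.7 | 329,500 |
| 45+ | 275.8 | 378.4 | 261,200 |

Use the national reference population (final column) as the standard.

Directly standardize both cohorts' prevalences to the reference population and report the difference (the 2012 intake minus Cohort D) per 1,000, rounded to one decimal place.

Standard total = 2,088,000; weights = 0.2769, 0.2588, 0.1814, 0.1578, 0.1251.
The 2012 intake: 0.2769×10.5 + 0.2588×22.8 + 0.1814×48.9 + 0.1578×167.3 + 0.1251×275.8 = 78.5800 per 1,000.
Cohort D: 0.2769×14.7 + 0.2588×18.7 + 0.1814×62.9 + 0.1578×205.7 + 0.1251×378.4 = 100.1157 per 1,000.
Difference = 78.5800 − 100.1157 = -21.5357.

-21.5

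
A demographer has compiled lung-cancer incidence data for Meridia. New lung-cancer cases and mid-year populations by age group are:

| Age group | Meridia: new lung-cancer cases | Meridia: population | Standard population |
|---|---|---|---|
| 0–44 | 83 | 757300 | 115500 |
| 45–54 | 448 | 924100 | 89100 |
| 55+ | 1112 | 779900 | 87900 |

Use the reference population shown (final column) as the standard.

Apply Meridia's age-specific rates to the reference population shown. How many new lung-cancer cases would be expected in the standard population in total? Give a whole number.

Age-specific rates per 100000 for Meridia: 10.96, 48.48, 142.58.
Expected new lung-cancer cases = Σ (standard pop × age-specific rate ÷ 100000)
= 115500×10.96/100000 + 89100×48.48/100000 + 87900×142.58/100000
= 12.66 + 43.20 + 125.33 = 181.18.

181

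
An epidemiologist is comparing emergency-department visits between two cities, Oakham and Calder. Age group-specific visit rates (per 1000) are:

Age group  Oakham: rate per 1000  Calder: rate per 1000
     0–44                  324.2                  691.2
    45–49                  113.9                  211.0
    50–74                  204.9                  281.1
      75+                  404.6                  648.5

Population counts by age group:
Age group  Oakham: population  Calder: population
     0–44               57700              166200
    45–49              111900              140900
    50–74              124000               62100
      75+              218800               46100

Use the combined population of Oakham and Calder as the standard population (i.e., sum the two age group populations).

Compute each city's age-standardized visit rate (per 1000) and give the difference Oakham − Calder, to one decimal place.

Combined standard total = 927700; weights = 0.2413, 0.2725, 0.2006, 0.2855.
Oakham: 0.2413×324.2 + 0.2725×113.9 + 0.2006×204.9 + 0.2855×404.6 = 265.9186 per 1000.
Calder: 0.2413×691.2 + 0.2725×211.0 + 0.2006×281.1 + 0.2855×648.5 = 465.8843 per 1000.
Difference = 265.9186 − 465.8843 = -199.9656.

-200.0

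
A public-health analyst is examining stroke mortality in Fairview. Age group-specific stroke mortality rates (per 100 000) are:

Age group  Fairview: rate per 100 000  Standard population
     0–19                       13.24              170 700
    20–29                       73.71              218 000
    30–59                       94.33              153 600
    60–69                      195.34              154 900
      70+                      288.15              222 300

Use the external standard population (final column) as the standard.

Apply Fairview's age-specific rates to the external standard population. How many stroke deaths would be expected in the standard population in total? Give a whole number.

Expected stroke deaths = Σ (standard pop × age-specific rate ÷ 100 000)
= 170 700×13.24/100 000 + 218 000×73.71/100 000 + 153 600×94.33/100 000 + 154 900×195.34/100 000 + 222 300×288.15/100 000
= 22.60 + 160.69 + 144.89 + 302.58 + 640.56 = 1271.32.

1271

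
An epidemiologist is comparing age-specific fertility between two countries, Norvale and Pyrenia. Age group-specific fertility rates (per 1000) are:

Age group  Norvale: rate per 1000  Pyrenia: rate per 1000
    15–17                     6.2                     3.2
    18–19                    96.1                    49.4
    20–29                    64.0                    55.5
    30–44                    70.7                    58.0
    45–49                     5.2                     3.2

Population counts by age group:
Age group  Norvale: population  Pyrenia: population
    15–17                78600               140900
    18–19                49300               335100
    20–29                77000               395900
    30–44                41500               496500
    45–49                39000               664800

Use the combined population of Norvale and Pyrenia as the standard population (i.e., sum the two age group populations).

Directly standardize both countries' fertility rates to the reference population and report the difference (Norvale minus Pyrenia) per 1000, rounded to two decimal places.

Combined standard total = 2318600; weights = 0.0947, 0.1658, 0.2040, 0.2320, 0.3035.
Norvale: 0.0947×6.2 + 0.1658×96.1 + 0.2040×64.0 + 0.2320×70.7 + 0.3035×5.2 = 47.5562 per 1000.
Pyrenia: 0.0947×3.2 + 0.1658×49.4 + 0.2040×55.5 + 0.2320×58.0 + 0.3035×3.2 = 34.2422 per 1000.
Difference = 47.5562 − 34.2422 = 13.3140.

13.31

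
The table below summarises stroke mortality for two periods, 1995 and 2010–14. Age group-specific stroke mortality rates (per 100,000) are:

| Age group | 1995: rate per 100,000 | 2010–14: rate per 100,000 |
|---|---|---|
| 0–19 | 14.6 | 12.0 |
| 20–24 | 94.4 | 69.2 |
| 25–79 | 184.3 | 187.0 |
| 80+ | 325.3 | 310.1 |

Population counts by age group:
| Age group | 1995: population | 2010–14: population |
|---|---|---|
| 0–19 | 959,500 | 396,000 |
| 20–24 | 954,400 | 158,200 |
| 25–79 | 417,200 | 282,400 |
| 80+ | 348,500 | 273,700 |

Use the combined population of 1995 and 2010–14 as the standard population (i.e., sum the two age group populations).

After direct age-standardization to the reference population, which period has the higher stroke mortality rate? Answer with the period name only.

1995

Combined standard total = 3,789,900; weights = 0.3577, 0.2936, 0.1846, 0.1642.
1995: 0.3577×14.6 + 0.2936×94.4 + 0.1846×184.3 + 0.1642×325.3 = 120.3614 per 100,000.
2010–14: 0.3577×12.0 + 0.2936×69.2 + 0.1846×187.0 + 0.1642×310.1 = 110.0365 per 100,000.
The crude rates (109.85 vs 138.15) would put 2010–14 higher, but that reflects its age composition; once standardized to a common age structure, 1995 has the higher underlying rate.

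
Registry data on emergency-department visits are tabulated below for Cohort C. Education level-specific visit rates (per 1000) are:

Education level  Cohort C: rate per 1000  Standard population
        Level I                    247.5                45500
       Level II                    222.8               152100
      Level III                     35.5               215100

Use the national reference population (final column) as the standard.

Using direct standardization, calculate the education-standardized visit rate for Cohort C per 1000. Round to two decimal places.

Standard total = 412700; weights = 0.1102, 0.3685, 0.5212.
Standardized rate: 0.1102×247.5 + 0.3685×222.8 + 0.5212×35.5 = 127.9021 per 1000.

127.90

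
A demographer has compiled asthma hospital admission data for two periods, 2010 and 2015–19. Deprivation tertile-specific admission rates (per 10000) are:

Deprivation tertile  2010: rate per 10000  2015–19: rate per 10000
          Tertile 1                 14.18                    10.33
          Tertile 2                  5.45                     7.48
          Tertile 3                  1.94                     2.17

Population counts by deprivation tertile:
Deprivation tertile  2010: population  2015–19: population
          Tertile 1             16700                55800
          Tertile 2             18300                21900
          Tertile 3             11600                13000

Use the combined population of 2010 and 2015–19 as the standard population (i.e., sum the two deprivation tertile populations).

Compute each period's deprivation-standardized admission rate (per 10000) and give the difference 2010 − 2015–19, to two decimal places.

Combined standard total = 137300; weights = 0.5280, 0.2928, 0.1792.
2010: 0.5280×14.18 + 0.2928×5.45 + 0.1792×1.94 = 9.4309 per 10000.
2015–19: 0.5280×10.33 + 0.2928×7.48 + 0.1792×2.17 = 8.0335 per 10000.
Difference = 9.4309 − 8.0335 = 1.3974.

1.40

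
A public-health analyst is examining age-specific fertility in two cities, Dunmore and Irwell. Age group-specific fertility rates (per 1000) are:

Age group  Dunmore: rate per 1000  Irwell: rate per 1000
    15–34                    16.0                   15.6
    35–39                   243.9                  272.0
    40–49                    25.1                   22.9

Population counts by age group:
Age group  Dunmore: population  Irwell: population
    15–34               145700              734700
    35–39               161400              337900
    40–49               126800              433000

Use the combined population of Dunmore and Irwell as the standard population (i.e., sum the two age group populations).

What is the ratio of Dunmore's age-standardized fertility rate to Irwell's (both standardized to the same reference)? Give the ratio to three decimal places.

0.923

Combined standard total = 1939500; weights = 0.4539, 0.2574, 0.2886.
Dunmore: 0.4539×16.0 + 0.2574×243.9 + 0.2886×25.1 = 77.2965 per 1000.
Irwell: 0.4539×15.6 + 0.2574×272.0 + 0.2886×22.9 = 83.7140 per 1000.
Ratio = 77.2965 ÷ 83.7140 = 0.92334.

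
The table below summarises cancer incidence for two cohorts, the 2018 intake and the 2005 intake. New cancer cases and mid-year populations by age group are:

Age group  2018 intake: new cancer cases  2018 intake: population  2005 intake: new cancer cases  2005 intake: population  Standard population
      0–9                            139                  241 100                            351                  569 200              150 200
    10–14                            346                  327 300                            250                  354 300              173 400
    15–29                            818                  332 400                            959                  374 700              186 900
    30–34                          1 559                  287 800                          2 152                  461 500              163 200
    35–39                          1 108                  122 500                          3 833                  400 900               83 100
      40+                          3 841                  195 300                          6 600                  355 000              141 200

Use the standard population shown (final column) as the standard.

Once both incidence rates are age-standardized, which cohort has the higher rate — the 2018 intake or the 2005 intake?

2018 intake

Age-specific rates per 100 000 for the 2018 intake: 57.65, 105.71, 246.09, 541.70, 904.49, 1966.72.
For the 2005 intake: 61.67, 70.56, 255.94, 466.31, 956.10, 1859.15.
Standard total = 898 000; weights = 0.1673, 0.1931, 0.2081, 0.1817, 0.0925, 0.1572.
The 2018 intake: 0.1673×57.65 + 0.1931×105.71 + 0.2081×246.09 + 0.1817×541.70 + 0.0925×904.49 + 0.1572×1966.72 = 572.6643 per 100 000.
The 2005 intake: 0.1673×61.67 + 0.1931×70.56 + 0.2081×255.94 + 0.1817×466.31 + 0.0925×956.10 + 0.1572×1859.15 = 542.7594 per 100 000.
The crude rates (518.52 vs 562.29) would put the 2005 intake higher, but that reflects its age composition; once standardized to a common age structure, the 2018 intake has the higher underlying rate.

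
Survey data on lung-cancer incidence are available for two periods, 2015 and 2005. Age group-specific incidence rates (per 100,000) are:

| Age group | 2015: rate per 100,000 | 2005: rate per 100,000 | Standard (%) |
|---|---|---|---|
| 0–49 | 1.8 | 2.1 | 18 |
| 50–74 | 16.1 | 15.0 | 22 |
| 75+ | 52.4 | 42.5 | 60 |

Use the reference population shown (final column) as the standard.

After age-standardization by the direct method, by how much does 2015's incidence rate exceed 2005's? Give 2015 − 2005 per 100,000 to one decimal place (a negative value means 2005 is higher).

Standard weights: 0.18, 0.22, 0.60.
2015: 0.1800×1.8 + 0.2200×16.1 + 0.6000×52.4 = 35.3060 per 100,000.
2005: 0.1800×2.1 + 0.2200×15.0 + 0.6000×42.5 = 29.1780 per 100,000.
Difference = 35.3060 − 29.1780 = 6.1280.

6.1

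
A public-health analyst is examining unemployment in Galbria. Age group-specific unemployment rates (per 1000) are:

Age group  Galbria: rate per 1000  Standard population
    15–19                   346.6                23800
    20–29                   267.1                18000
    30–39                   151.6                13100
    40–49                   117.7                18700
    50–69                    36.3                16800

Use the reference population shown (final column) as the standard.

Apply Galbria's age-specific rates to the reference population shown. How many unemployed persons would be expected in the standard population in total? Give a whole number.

Expected unemployed persons = Σ (standard pop × age-specific rate ÷ 1000)
= 23800×346.6/1000 + 18000×267.1/1000 + 13100×151.6/1000 + 18700×117.7/1000 + 16800×36.3/1000
= 8249.08 + 4807.80 + 1985.96 + 2200.99 + 609.84 = 17853.67.

17854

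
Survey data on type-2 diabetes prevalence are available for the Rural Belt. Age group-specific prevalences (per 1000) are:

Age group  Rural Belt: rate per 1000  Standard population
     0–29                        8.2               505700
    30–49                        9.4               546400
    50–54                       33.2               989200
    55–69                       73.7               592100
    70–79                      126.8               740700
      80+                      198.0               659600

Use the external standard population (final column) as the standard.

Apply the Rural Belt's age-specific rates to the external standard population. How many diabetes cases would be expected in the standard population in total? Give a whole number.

310284

Expected diabetes cases = Σ (standard pop × age-specific rate ÷ 1000)
= 505700×8.2/1000 + 546400×9.4/1000 + 989200×33.2/1000 + 592100×73.7/1000 + 740700×126.8/1000 + 659600×198.0/1000
= 4146.74 + 5136.16 + 32841.44 + 43637.77 + 93920.76 + 130600.80 = 310283.67.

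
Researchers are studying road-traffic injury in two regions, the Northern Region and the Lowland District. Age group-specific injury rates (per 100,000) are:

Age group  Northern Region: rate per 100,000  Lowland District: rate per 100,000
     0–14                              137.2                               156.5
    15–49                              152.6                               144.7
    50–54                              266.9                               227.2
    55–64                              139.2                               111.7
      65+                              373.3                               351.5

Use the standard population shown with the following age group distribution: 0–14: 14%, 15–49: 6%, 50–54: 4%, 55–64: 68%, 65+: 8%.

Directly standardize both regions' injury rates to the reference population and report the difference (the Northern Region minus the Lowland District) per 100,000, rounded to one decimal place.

Standard weights: 0.14, 0.06, 0.04, 0.68, 0.08.
The Northern Region: 0.1400×137.2 + 0.0600×152.6 + 0.0400×266.9 + 0.6800×139.2 + 0.0800×373.3 = 163.5600 per 100,000.
The Lowland District: 0.1400×156.5 + 0.0600×144.7 + 0.0400×227.2 + 0.6800×111.7 + 0.0800×351.5 = 143.7560 per 100,000.
Difference = 163.5600 − 143.7560 = 19.8040.

19.8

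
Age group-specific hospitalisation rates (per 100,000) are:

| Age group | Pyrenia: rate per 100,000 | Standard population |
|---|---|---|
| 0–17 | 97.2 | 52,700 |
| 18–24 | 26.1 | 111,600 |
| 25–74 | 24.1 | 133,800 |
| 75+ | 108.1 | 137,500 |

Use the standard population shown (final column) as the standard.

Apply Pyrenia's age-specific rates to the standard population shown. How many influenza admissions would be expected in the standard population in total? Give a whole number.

Expected influenza admissions = Σ (standard pop × age-specific rate ÷ 100,000)
= 52,700×97.2/100,000 + 111,600×26.1/100,000 + 133,800×24.1/100,000 + 137,500×108.1/100,000
= 51.22 + 29.13 + 32.25 + 148.64 = 261.24.

261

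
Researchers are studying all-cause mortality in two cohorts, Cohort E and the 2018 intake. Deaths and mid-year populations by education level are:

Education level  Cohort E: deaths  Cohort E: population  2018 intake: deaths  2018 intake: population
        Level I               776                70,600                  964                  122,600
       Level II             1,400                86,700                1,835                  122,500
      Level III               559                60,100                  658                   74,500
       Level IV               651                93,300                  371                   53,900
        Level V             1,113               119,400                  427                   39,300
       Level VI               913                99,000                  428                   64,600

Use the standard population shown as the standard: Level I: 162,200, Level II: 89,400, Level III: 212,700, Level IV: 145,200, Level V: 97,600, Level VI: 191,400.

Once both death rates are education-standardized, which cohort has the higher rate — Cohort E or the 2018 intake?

Education-specific rates per 1,000 for Cohort E: 10.992, 16.148, 9.301, 6.977, 9.322, 9.222.
For the 2018 intake: 7.863, 14.980, 8.832, 6.883, 10.865, 6.625.
Standard total = 898,500; weights = 0.1805, 0.0995, 0.2367, 0.1616, 0.1086, 0.2130.
Cohort E: 0.1805×10.992 + 0.0995×16.148 + 0.2367×9.301 + 0.1616×6.977 + 0.1086×9.322 + 0.2130×9.222 = 9.8974 per 1,000.
The 2018 intake: 0.1805×7.863 + 0.0995×14.980 + 0.2367×8.832 + 0.1616×6.883 + 0.1086×10.865 + 0.2130×6.625 = 8.7046 per 1,000.

Cohort E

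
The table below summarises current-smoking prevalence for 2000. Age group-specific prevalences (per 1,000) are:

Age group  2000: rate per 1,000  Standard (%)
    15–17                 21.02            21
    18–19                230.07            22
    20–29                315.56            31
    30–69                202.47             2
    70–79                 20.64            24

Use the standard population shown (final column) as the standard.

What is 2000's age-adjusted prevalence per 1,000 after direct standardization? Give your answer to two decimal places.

161.86

Standard weights: 0.21, 0.22, 0.31, 0.02, 0.24.
Standardized rate: 0.2100×21.02 + 0.2200×230.07 + 0.3100×315.56 + 0.0200×202.47 + 0.2400×20.64 = 161.8562 per 1,000.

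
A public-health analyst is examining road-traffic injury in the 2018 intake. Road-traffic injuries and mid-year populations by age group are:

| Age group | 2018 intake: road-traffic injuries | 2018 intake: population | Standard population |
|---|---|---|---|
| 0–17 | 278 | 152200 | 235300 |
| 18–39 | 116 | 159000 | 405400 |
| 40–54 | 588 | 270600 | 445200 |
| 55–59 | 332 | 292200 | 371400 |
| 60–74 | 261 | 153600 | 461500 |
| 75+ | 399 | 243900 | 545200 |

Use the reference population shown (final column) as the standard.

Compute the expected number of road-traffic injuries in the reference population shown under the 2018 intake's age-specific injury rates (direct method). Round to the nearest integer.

Age-specific rates per 100000 for the 2018 intake: 182.65, 72.96, 217.29, 113.62, 169.92, 163.59.
Expected road-traffic injuries = Σ (standard pop × age-specific rate ÷ 100000)
= 235300×182.65/100000 + 405400×72.96/100000 + 445200×217.29/100000 + 371400×113.62/100000 + 461500×169.92/100000 + 545200×163.59/100000
= 429.79 + 295.76 + 967.40 + 421.99 + 784.19 + 891.90 = 3791.02.

3791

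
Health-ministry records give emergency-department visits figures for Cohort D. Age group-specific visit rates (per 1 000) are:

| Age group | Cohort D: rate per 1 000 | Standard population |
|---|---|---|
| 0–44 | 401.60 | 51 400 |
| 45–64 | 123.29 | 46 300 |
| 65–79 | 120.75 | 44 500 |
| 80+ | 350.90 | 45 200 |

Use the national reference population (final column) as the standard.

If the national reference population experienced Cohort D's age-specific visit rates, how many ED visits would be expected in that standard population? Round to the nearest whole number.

47585

Expected ED visits = Σ (standard pop × age-specific rate ÷ 1 000)
= 51 400×401.60/1 000 + 46 300×123.29/1 000 + 44 500×120.75/1 000 + 45 200×350.90/1 000
= 20642.24 + 5708.33 + 5373.38 + 15860.68 = 47584.62.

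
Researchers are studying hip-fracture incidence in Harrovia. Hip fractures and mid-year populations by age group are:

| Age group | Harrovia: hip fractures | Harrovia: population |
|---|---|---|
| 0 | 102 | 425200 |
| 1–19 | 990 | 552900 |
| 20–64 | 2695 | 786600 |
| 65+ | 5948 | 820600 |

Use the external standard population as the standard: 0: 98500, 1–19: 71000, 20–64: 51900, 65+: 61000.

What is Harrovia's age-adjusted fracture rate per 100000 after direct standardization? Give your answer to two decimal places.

Age-specific rates per 100000 for Harrovia: 23.99, 179.06, 342.61, 724.84.
Standard total = 282400; weights = 0.3488, 0.2514, 0.1838, 0.2160.
Standardized rate: 0.3488×23.99 + 0.2514×179.06 + 0.1838×342.61 + 0.2160×724.84 = 272.9195 per 100000.

272.92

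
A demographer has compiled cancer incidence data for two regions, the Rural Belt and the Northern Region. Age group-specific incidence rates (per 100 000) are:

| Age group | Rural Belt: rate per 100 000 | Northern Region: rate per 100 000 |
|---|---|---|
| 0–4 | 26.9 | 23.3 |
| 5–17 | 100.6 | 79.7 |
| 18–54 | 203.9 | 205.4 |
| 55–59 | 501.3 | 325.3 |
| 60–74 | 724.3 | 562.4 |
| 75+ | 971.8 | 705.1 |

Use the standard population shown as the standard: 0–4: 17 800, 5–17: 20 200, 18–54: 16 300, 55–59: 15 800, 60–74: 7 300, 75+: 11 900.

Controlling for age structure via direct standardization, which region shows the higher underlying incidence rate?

Standard total = 89 300; weights = 0.1993, 0.2262, 0.1825, 0.1769, 0.0817, 0.1333.
The Rural Belt: 0.1993×26.9 + 0.2262×100.6 + 0.1825×203.9 + 0.1769×501.3 + 0.0817×724.3 + 0.1333×971.8 = 342.7420 per 100 000.
The Northern Region: 0.1993×23.3 + 0.2262×79.7 + 0.1825×205.4 + 0.1769×325.3 + 0.0817×562.4 + 0.1333×705.1 = 257.6557 per 100 000.

Rural Belt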